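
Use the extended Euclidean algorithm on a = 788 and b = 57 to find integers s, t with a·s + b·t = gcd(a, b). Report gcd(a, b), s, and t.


Euclidean algorithm on (788, 57) — divide until remainder is 0:
  788 = 13 · 57 + 47
  57 = 1 · 47 + 10
  47 = 4 · 10 + 7
  10 = 1 · 7 + 3
  7 = 2 · 3 + 1
  3 = 3 · 1 + 0
gcd(788, 57) = 1.
Track Bezout coefficients alongside the remainders: start with r₀ = 788 = a·1 + b·0 (s = 1, t = 0) and r₁ = 57 = a·0 + b·1 (s = 0, t = 1); each new remainder r_{k+1} = r_{k-1} − q_k·r_k inherits s_{k+1} = s_{k-1} − q_k·s_k, t_{k+1} = t_{k-1} − q_k·t_k, so r_k = a·s_k + b·t_k at every step:
  q = 13: r = 47, s = 1 − 13·0 = 1, t = 0 − 13·1 = -13  (check: 788·1 + 57·(-13) = 47)
  q = 1: r = 10, s = 0 − 1·1 = -1, t = 1 − 1·(-13) = 14  (check: 788·(-1) + 57·14 = 10)
  q = 4: r = 7, s = 1 − 4·(-1) = 5, t = -13 − 4·14 = -69  (check: 788·5 + 57·(-69) = 7)
  q = 1: r = 3, s = -1 − 1·5 = -6, t = 14 − 1·(-69) = 83  (check: 788·(-6) + 57·83 = 3)
  q = 2: r = 1, s = 5 − 2·(-6) = 17, t = -69 − 2·83 = -235  (check: 788·17 + 57·(-235) = 1)
The row with r = 1 (the gcd) gives the Bezout coefficients s = 17, t = -235.
Result: 788 · (17) + 57 · (-235) = 1.

gcd(788, 57) = 1; s = 17, t = -235 (check: 788·17 + 57·(-235) = 1).


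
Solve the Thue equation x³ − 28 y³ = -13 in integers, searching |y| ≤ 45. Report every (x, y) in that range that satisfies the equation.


The equation is x³ - 28y³ = -13. For fixed y, x³ = 28·y³ − 13, so a solution requires the RHS to be a perfect cube.
Strategy: iterate y from -45 to 45, compute RHS = 28·y³ − 13, and check whether it is a (positive or negative) perfect cube.
Check small values of y:
  y = 0: RHS = -13 is not a perfect cube.
  y = 1: RHS = 15 is not a perfect cube.
  y = -1: RHS = -41 is not a perfect cube.
  y = 2: RHS = 211 is not a perfect cube.
  y = -2: RHS = -237 is not a perfect cube.
  y = 3: RHS = 743 is not a perfect cube.
  y = -3: RHS = -769 is not a perfect cube.
Continuing the search up to |y| = 45 finds no solutions either.
No (x, y) in the scanned range satisfies the equation.

No integer solutions with |y| ≤ 45.


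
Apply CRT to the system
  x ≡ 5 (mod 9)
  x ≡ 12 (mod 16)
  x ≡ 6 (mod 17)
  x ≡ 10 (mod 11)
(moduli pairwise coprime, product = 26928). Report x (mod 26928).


Product of moduli M = 9 · 16 · 17 · 11 = 26928.
Merge one congruence at a time:
  Start: x ≡ 5 (mod 9).
  Combine with x ≡ 12 (mod 16); new modulus lcm = 144.
    Write x = 5 + 9·t and substitute into x ≡ 12 (mod 16): 9·t ≡ 12 − 5 = 7 (mod 16).
    The inverse of 9 mod 16 is 9 (since 9·9 = 81 = 5·16 + 1), so t ≡ 9·7 = 63 ≡ 15 (mod 16).
    Then x = 5 + 9·15 = 140, valid modulo lcm(9, 16) = 144: x ≡ 140 (mod 144).
  Combine with x ≡ 6 (mod 17); new modulus lcm = 2448.
    Write x = 140 + 144·t and substitute into x ≡ 6 (mod 17): 144·t ≡ 6 − 140 = -134 (mod 17).
    Reduce coefficients mod 17: 8·t ≡ 2 (mod 17).
    The inverse of 8 mod 17 is 15 (since 8·15 = 120 = 7·17 + 1), so t ≡ 15·2 = 30 ≡ 13 (mod 17).
    Then x = 140 + 144·13 = 2012, valid modulo lcm(144, 17) = 2448: x ≡ 2012 (mod 2448).
  Combine with x ≡ 10 (mod 11); new modulus lcm = 26928.
    Write x = 2012 + 2448·t and substitute into x ≡ 10 (mod 11): 2448·t ≡ 10 − 2012 = -2002 (mod 11).
    Reduce coefficients mod 11: 6·t ≡ 0 (mod 11).
    The inverse of 6 mod 11 is 2 (since 6·2 = 12 = 1·11 + 1), so t ≡ 2·0 = 0 ≡ 0 (mod 11).
    Then x = 2012 + 2448·0 = 2012, valid modulo lcm(2448, 11) = 26928: x ≡ 2012 (mod 26928).
Verify against each original: 2012 mod 9 = 5, 2012 mod 16 = 12, 2012 mod 17 = 6, 2012 mod 11 = 10.

x ≡ 2012 (mod 26928).


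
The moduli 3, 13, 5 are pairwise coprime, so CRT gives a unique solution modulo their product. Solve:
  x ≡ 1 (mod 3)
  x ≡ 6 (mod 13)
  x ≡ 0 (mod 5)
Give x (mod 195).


Moduli 3, 13, 5 are pairwise coprime; by CRT there is a unique solution modulo M = 3 · 13 · 5 = 195.
Solve pairwise, accumulating the modulus:
  Start with x ≡ 1 (mod 3).
  Combine with x ≡ 6 (mod 13): since gcd(3, 13) = 1, we get a unique residue mod 39.
    Write x = 1 + 3·t and substitute into x ≡ 6 (mod 13): 3·t ≡ 6 − 1 = 5 (mod 13).
    The inverse of 3 mod 13 is 9 (since 3·9 = 27 = 2·13 + 1), so t ≡ 9·5 = 45 ≡ 6 (mod 13).
    Then x = 1 + 3·6 = 19, valid modulo lcm(3, 13) = 39: x ≡ 19 (mod 39).
  Combine with x ≡ 0 (mod 5): since gcd(39, 5) = 1, we get a unique residue mod 195.
    Write x = 19 + 39·t and substitute into x ≡ 0 (mod 5): 39·t ≡ 0 − 19 = -19 (mod 5).
    Reduce coefficients mod 5: 4·t ≡ 1 (mod 5).
    The inverse of 4 mod 5 is 4 (since 4·4 = 16 = 3·5 + 1), so t ≡ 4·1 = 4 ≡ 4 (mod 5).
    Then x = 19 + 39·4 = 175, valid modulo lcm(39, 5) = 195: x ≡ 175 (mod 195).
Verify: 175 mod 3 = 1 ✓, 175 mod 13 = 6 ✓, 175 mod 5 = 0 ✓.

x ≡ 175 (mod 195).


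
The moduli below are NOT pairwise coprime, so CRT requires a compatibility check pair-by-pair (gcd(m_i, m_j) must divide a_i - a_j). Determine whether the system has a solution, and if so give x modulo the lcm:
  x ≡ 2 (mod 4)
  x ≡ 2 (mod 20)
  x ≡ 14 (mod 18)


Moduli 4, 20, 18 are not pairwise coprime, so CRT works modulo lcm(m_i) when all pairwise compatibility conditions hold.
Pairwise compatibility: gcd(m_i, m_j) must divide a_i - a_j for every pair.
Merge one congruence at a time:
  Start: x ≡ 2 (mod 4).
  Combine with x ≡ 2 (mod 20): gcd(4, 20) = 4; 2 - 2 = 0, which IS divisible by 4, so compatible.
    Write x = 2 + 4·t and substitute into x ≡ 2 (mod 20): 4·t ≡ 2 − 2 = 0 (mod 20).
    Divide the congruence (and modulus) by g = 4: 1·t ≡ 0 (mod 5).
    So t ≡ 0 (mod 5).
    Then x = 2 + 4·0 = 2, valid modulo lcm(4, 20) = 20: x ≡ 2 (mod 20).
  Combine with x ≡ 14 (mod 18): gcd(20, 18) = 2; 14 - 2 = 12, which IS divisible by 2, so compatible.
    Write x = 2 + 20·t and substitute into x ≡ 14 (mod 18): 20·t ≡ 14 − 2 = 12 (mod 18).
    Divide the congruence (and modulus) by g = 2: 10·t ≡ 6 (mod 9).
    Reduce coefficients mod 9: 1·t ≡ 6 (mod 9).
    So t ≡ 6 (mod 9).
    Then x = 2 + 20·6 = 122, valid modulo lcm(20, 18) = 180: x ≡ 122 (mod 180).
Verify: 122 mod 4 = 2, 122 mod 20 = 2, 122 mod 18 = 14.

x ≡ 122 (mod 180).


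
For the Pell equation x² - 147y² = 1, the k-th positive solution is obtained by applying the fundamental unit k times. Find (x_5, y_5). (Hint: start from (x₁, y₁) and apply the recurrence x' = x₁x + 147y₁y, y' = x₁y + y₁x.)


Step 1: Find the fundamental solution (x₁, y₁) of x² - 147y² = 1.
  Expand √147 as a continued fraction. a₀ = ⌊√147⌋ = 12; iterate m_{k+1} = d_k·a_k − m_k, d_{k+1} = (147 − m_{k+1}²)/d_k, a_{k+1} = ⌊(a₀ + m_{k+1})/d_{k+1}⌋ (starting m₀ = 0, d₀ = 1), with convergents p_k = a_k·p_{k-1} + p_{k-2}, q_k = a_k·q_{k-1} + q_{k-2} (p₋₁ = 1, q₋₁ = 0):
  k = 0: a₀ = 12; p₀/q₀ = 12/1; p₀² − 147·q₀² = 144 − 147 = -3.
  k = 1: m = 12, d = 3, a = ⌊(12 + 12)/3⌋ = 8; p/q = (8·12 + 1)/(8·1 + 0) = 97/8; p² − 147·q² = 9409 − 9408 = 1.
  The first convergent with p² − 147·q² = 1 gives the fundamental solution (x₁, y₁) = (97, 8).
Step 2: Apply the recurrence (x_{n+1}, y_{n+1}) = (x₁x_n + 147y₁y_n, x₁y_n + y₁x_n) repeatedly.
  From (x_1, y_1) = (97, 8): x_2 = 97·97 + 147·8·8 = 18817; y_2 = 97·8 + 8·97 = 1552.
  From (x_2, y_2) = (18817, 1552): x_3 = 97·18817 + 147·8·1552 = 3650401; y_3 = 97·1552 + 8·18817 = 301080.
  From (x_3, y_3) = (3650401, 301080): x_4 = 97·3650401 + 147·8·301080 = 708158977; y_4 = 97·301080 + 8·3650401 = 58407968.
  From (x_4, y_4) = (708158977, 58407968): x_5 = 97·708158977 + 147·8·58407968 = 137379191137; y_5 = 97·58407968 + 8·708158977 = 11330844712.
Step 3: Verify x_5² - 147·y_5² = 18873042157456379352769 - 18873042157456379352768 = 1 (should be 1). ✓

(x_1, y_1) = (97, 8); (x_5, y_5) = (137379191137, 11330844712).


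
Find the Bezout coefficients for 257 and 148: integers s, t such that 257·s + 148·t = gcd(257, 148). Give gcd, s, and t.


Euclidean algorithm on (257, 148) — divide until remainder is 0:
  257 = 1 · 148 + 109
  148 = 1 · 109 + 39
  109 = 2 · 39 + 31
  39 = 1 · 31 + 8
  31 = 3 · 8 + 7
  8 = 1 · 7 + 1
  7 = 7 · 1 + 0
gcd(257, 148) = 1.
Track Bezout coefficients alongside the remainders: start with r₀ = 257 = a·1 + b·0 (s = 1, t = 0) and r₁ = 148 = a·0 + b·1 (s = 0, t = 1); each new remainder r_{k+1} = r_{k-1} − q_k·r_k inherits s_{k+1} = s_{k-1} − q_k·s_k, t_{k+1} = t_{k-1} − q_k·t_k, so r_k = a·s_k + b·t_k at every step:
  q = 1: r = 109, s = 1 − 1·0 = 1, t = 0 − 1·1 = -1  (check: 257·1 + 148·(-1) = 109)
  q = 1: r = 39, s = 0 − 1·1 = -1, t = 1 − 1·(-1) = 2  (check: 257·(-1) + 148·2 = 39)
  q = 2: r = 31, s = 1 − 2·(-1) = 3, t = -1 − 2·2 = -5  (check: 257·3 + 148·(-5) = 31)
  q = 1: r = 8, s = -1 − 1·3 = -4, t = 2 − 1·(-5) = 7  (check: 257·(-4) + 148·7 = 8)
  q = 3: r = 7, s = 3 − 3·(-4) = 15, t = -5 − 3·7 = -26  (check: 257·15 + 148·(-26) = 7)
  q = 1: r = 1, s = -4 − 1·15 = -19, t = 7 − 1·(-26) = 33  (check: 257·(-19) + 148·33 = 1)
The row with r = 1 (the gcd) gives the Bezout coefficients s = -19, t = 33.
Result: 257 · (-19) + 148 · (33) = 1.

gcd(257, 148) = 1; s = -19, t = 33 (check: 257·(-19) + 148·33 = 1).


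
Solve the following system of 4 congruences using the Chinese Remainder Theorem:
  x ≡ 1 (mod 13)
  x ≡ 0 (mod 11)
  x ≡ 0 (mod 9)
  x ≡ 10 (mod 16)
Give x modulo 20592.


Product of moduli M = 13 · 11 · 9 · 16 = 20592.
Merge one congruence at a time:
  Start: x ≡ 1 (mod 13).
  Combine with x ≡ 0 (mod 11); new modulus lcm = 143.
    Write x = 1 + 13·t and substitute into x ≡ 0 (mod 11): 13·t ≡ 0 − 1 = -1 (mod 11).
    Reduce coefficients mod 11: 2·t ≡ 10 (mod 11).
    The inverse of 2 mod 11 is 6 (since 2·6 = 12 = 1·11 + 1), so t ≡ 6·10 = 60 ≡ 5 (mod 11).
    Then x = 1 + 13·5 = 66, valid modulo lcm(13, 11) = 143: x ≡ 66 (mod 143).
  Combine with x ≡ 0 (mod 9); new modulus lcm = 1287.
    Write x = 66 + 143·t and substitute into x ≡ 0 (mod 9): 143·t ≡ 0 − 66 = -66 (mod 9).
    Reduce coefficients mod 9: 8·t ≡ 6 (mod 9).
    The inverse of 8 mod 9 is 8 (since 8·8 = 64 = 7·9 + 1), so t ≡ 8·6 = 48 ≡ 3 (mod 9).
    Then x = 66 + 143·3 = 495, valid modulo lcm(143, 9) = 1287: x ≡ 495 (mod 1287).
  Combine with x ≡ 10 (mod 16); new modulus lcm = 20592.
    Write x = 495 + 1287·t and substitute into x ≡ 10 (mod 16): 1287·t ≡ 10 − 495 = -485 (mod 16).
    Reduce coefficients mod 16: 7·t ≡ 11 (mod 16).
    The inverse of 7 mod 16 is 7 (since 7·7 = 49 = 3·16 + 1), so t ≡ 7·11 = 77 ≡ 13 (mod 16).
    Then x = 495 + 1287·13 = 17226, valid modulo lcm(1287, 16) = 20592: x ≡ 17226 (mod 20592).
Verify against each original: 17226 mod 13 = 1, 17226 mod 11 = 0, 17226 mod 9 = 0, 17226 mod 16 = 10.

x ≡ 17226 (mod 20592).


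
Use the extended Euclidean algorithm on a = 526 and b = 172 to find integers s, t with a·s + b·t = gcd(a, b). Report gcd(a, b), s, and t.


Euclidean algorithm on (526, 172) — divide until remainder is 0:
  526 = 3 · 172 + 10
  172 = 17 · 10 + 2
  10 = 5 · 2 + 0
gcd(526, 172) = 2.
Track Bezout coefficients alongside the remainders: start with r₀ = 526 = a·1 + b·0 (s = 1, t = 0) and r₁ = 172 = a·0 + b·1 (s = 0, t = 1); each new remainder r_{k+1} = r_{k-1} − q_k·r_k inherits s_{k+1} = s_{k-1} − q_k·s_k, t_{k+1} = t_{k-1} − q_k·t_k, so r_k = a·s_k + b·t_k at every step:
  q = 3: r = 10, s = 1 − 3·0 = 1, t = 0 − 3·1 = -3  (check: 526·1 + 172·(-3) = 10)
  q = 17: r = 2, s = 0 − 17·1 = -17, t = 1 − 17·(-3) = 52  (check: 526·(-17) + 172·52 = 2)
The row with r = 2 (the gcd) gives the Bezout coefficients s = -17, t = 52.
Result: 526 · (-17) + 172 · (52) = 2.

gcd(526, 172) = 2; s = -17, t = 52 (check: 526·(-17) + 172·52 = 2).


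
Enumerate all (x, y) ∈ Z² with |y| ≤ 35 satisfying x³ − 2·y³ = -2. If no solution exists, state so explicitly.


The equation is x³ - 2y³ = -2. For fixed y, x³ = 2·y³ − 2, so a solution requires the RHS to be a perfect cube.
Strategy: iterate y from -35 to 35, compute RHS = 2·y³ − 2, and check whether it is a (positive or negative) perfect cube.
Check small values of y:
  y = 0: RHS = -2 is not a perfect cube.
  y = 1: RHS = 0 = (0)³ ⇒ x = 0 works.
  y = -1: RHS = -4 is not a perfect cube.
  y = 2: RHS = 14 is not a perfect cube.
  y = -2: RHS = -18 is not a perfect cube.
  y = 3: RHS = 52 is not a perfect cube.
  y = -3: RHS = -56 is not a perfect cube.
Continuing the search up to |y| = 35 finds no further solutions beyond those listed.
Collected solutions: (0, 1).

Solutions (with |y| ≤ 35): (0, 1).


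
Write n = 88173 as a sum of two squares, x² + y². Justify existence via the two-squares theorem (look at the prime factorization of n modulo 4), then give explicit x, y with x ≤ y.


Step 1: Factor n = 88173 = 3^2 · 97 · 101.
Step 2: Check the mod-4 condition on each prime factor: 3 ≡ 3 (mod 4), exponent 2 (must be even); 97 ≡ 1 (mod 4), exponent 1; 101 ≡ 1 (mod 4), exponent 1.
All primes ≡ 3 (mod 4) appear to even exponent (or don't appear), so by the two-squares theorem n IS expressible as a sum of two squares.
Step 3: Build a representation. Group n = k² · m with k = 3 and m = 97 · 101 = 9797 (a product of primes ≡ 1 (mod 4)); a representation of m scales to one of n via (k·x)² + (k·y)² = k²(x² + y²). Each prime p ≡ 1 (mod 4) is itself a sum of two squares; find a² by testing p − a² for a perfect square:
  97: 97 − 1² = 96, 97 − 2² = 93, 97 − 3² = 88, 97 − 4² = 81 = 9² ⇒ 97 = 4² + 9².
  101: 101 − 1² = 100 = 10² ⇒ 101 = 1² + 10².
  Combine using the Brahmagupta–Fibonacci identity (a² + b²)(c² + d²) = (ac − bd)² + (ad + bc)² = (ac + bd)² + (ad − bc)²:
  97 · 101 = 9797: from (4² + 9²)(1² + 10²), take (4·1 − 9·10, 4·10 + 9·1) = (4 − 90, 40 + 9) = (-86, 49); dropping signs (only squares matter) gives (86, 49); check 86² + 49² = 7396 + 2401 = 9797 ✓.
  Scale by k = 3: (3·86, 3·49) = (258, 147).
Step 4: Order so x ≤ y and verify: 147² + 258² = 21609 + 66564 = 88173 = n. ✓

n = 88173 = 147² + 258² (one valid representation with x ≤ y).


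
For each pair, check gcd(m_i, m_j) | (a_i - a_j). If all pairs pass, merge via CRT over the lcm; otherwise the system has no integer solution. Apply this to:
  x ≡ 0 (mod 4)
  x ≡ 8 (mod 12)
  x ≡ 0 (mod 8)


Moduli 4, 12, 8 are not pairwise coprime, so CRT works modulo lcm(m_i) when all pairwise compatibility conditions hold.
Pairwise compatibility: gcd(m_i, m_j) must divide a_i - a_j for every pair.
Merge one congruence at a time:
  Start: x ≡ 0 (mod 4).
  Combine with x ≡ 8 (mod 12): gcd(4, 12) = 4; 8 - 0 = 8, which IS divisible by 4, so compatible.
    Write x = 0 + 4·t and substitute into x ≡ 8 (mod 12): 4·t ≡ 8 − 0 = 8 (mod 12).
    Divide the congruence (and modulus) by g = 4: 1·t ≡ 2 (mod 3).
    So t ≡ 2 (mod 3).
    Then x = 0 + 4·2 = 8, valid modulo lcm(4, 12) = 12: x ≡ 8 (mod 12).
  Combine with x ≡ 0 (mod 8): gcd(12, 8) = 4; 0 - 8 = -8, which IS divisible by 4, so compatible.
    Write x = 8 + 12·t and substitute into x ≡ 0 (mod 8): 12·t ≡ 0 − 8 = -8 (mod 8).
    Divide the congruence (and modulus) by g = 4: 3·t ≡ -2 (mod 2).
    Reduce coefficients mod 2: 1·t ≡ 0 (mod 2).
    So t ≡ 0 (mod 2).
    Then x = 8 + 12·0 = 8, valid modulo lcm(12, 8) = 24: x ≡ 8 (mod 24).
Verify: 8 mod 4 = 0, 8 mod 12 = 8, 8 mod 8 = 0.

x ≡ 8 (mod 24).


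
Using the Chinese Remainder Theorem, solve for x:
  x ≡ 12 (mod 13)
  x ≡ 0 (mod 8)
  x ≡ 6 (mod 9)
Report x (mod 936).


Moduli 13, 8, 9 are pairwise coprime; by CRT there is a unique solution modulo M = 13 · 8 · 9 = 936.
Solve pairwise, accumulating the modulus:
  Start with x ≡ 12 (mod 13).
  Combine with x ≡ 0 (mod 8): since gcd(13, 8) = 1, we get a unique residue mod 104.
    Write x = 12 + 13·t and substitute into x ≡ 0 (mod 8): 13·t ≡ 0 − 12 = -12 (mod 8).
    Reduce coefficients mod 8: 5·t ≡ 4 (mod 8).
    The inverse of 5 mod 8 is 5 (since 5·5 = 25 = 3·8 + 1), so t ≡ 5·4 = 20 ≡ 4 (mod 8).
    Then x = 12 + 13·4 = 64, valid modulo lcm(13, 8) = 104: x ≡ 64 (mod 104).
  Combine with x ≡ 6 (mod 9): since gcd(104, 9) = 1, we get a unique residue mod 936.
    Write x = 64 + 104·t and substitute into x ≡ 6 (mod 9): 104·t ≡ 6 − 64 = -58 (mod 9).
    Reduce coefficients mod 9: 5·t ≡ 5 (mod 9).
    The inverse of 5 mod 9 is 2 (since 5·2 = 10 = 1·9 + 1), so t ≡ 2·5 = 10 ≡ 1 (mod 9).
    Then x = 64 + 104·1 = 168, valid modulo lcm(104, 9) = 936: x ≡ 168 (mod 936).
Verify: 168 mod 13 = 12 ✓, 168 mod 8 = 0 ✓, 168 mod 9 = 6 ✓.

x ≡ 168 (mod 936).


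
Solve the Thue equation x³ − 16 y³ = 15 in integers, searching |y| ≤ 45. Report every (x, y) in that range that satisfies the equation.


The equation is x³ - 16y³ = 15. For fixed y, x³ = 16·y³ + 15, so a solution requires the RHS to be a perfect cube.
Strategy: iterate y from -45 to 45, compute RHS = 16·y³ + 15, and check whether it is a (positive or negative) perfect cube.
Check small values of y:
  y = 0: RHS = 15 is not a perfect cube.
  y = 1: RHS = 31 is not a perfect cube.
  y = -1: RHS = -1 = (-1)³ ⇒ x = -1 works.
  y = 2: RHS = 143 is not a perfect cube.
  y = -2: RHS = -113 is not a perfect cube.
  y = 3: RHS = 447 is not a perfect cube.
  y = -3: RHS = -417 is not a perfect cube.
Continuing the search up to |y| = 45 finds no further solutions beyond those listed.
Collected solutions: (-1, -1).

Solutions (with |y| ≤ 45): (-1, -1).


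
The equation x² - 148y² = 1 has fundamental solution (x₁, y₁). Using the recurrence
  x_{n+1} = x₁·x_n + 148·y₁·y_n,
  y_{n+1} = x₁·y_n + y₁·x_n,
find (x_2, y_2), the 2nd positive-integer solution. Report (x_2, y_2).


Step 1: Find the fundamental solution (x₁, y₁) of x² - 148y² = 1.
  Expand √148 as a continued fraction. a₀ = ⌊√148⌋ = 12; iterate m_{k+1} = d_k·a_k − m_k, d_{k+1} = (148 − m_{k+1}²)/d_k, a_{k+1} = ⌊(a₀ + m_{k+1})/d_{k+1}⌋ (starting m₀ = 0, d₀ = 1), with convergents p_k = a_k·p_{k-1} + p_{k-2}, q_k = a_k·q_{k-1} + q_{k-2} (p₋₁ = 1, q₋₁ = 0):
  k = 0: a₀ = 12; p₀/q₀ = 12/1; p₀² − 148·q₀² = 144 − 148 = -4.
  k = 1: m = 12, d = 4, a = ⌊(12 + 12)/4⌋ = 6; p/q = (6·12 + 1)/(6·1 + 0) = 73/6; p² − 148·q² = 5329 − 5328 = 1.
  The first convergent with p² − 148·q² = 1 gives the fundamental solution (x₁, y₁) = (73, 6).
Step 2: Apply the recurrence (x_{n+1}, y_{n+1}) = (x₁x_n + 148y₁y_n, x₁y_n + y₁x_n) repeatedly.
  From (x_1, y_1) = (73, 6): x_2 = 73·73 + 148·6·6 = 10657; y_2 = 73·6 + 6·73 = 876.
Step 3: Verify x_2² - 148·y_2² = 113571649 - 113571648 = 1 (should be 1). ✓

(x_1, y_1) = (73, 6); (x_2, y_2) = (10657, 876).


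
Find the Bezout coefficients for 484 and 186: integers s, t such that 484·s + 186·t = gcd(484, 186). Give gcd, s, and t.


Euclidean algorithm on (484, 186) — divide until remainder is 0:
  484 = 2 · 186 + 112
  186 = 1 · 112 + 74
  112 = 1 · 74 + 38
  74 = 1 · 38 + 36
  38 = 1 · 36 + 2
  36 = 18 · 2 + 0
gcd(484, 186) = 2.
Track Bezout coefficients alongside the remainders: start with r₀ = 484 = a·1 + b·0 (s = 1, t = 0) and r₁ = 186 = a·0 + b·1 (s = 0, t = 1); each new remainder r_{k+1} = r_{k-1} − q_k·r_k inherits s_{k+1} = s_{k-1} − q_k·s_k, t_{k+1} = t_{k-1} − q_k·t_k, so r_k = a·s_k + b·t_k at every step:
  q = 2: r = 112, s = 1 − 2·0 = 1, t = 0 − 2·1 = -2  (check: 484·1 + 186·(-2) = 112)
  q = 1: r = 74, s = 0 − 1·1 = -1, t = 1 − 1·(-2) = 3  (check: 484·(-1) + 186·3 = 74)
  q = 1: r = 38, s = 1 − 1·(-1) = 2, t = -2 − 1·3 = -5  (check: 484·2 + 186·(-5) = 38)
  q = 1: r = 36, s = -1 − 1·2 = -3, t = 3 − 1·(-5) = 8  (check: 484·(-3) + 186·8 = 36)
  q = 1: r = 2, s = 2 − 1·(-3) = 5, t = -5 − 1·8 = -13  (check: 484·5 + 186·(-13) = 2)
The row with r = 2 (the gcd) gives the Bezout coefficients s = 5, t = -13.
Result: 484 · (5) + 186 · (-13) = 2.

gcd(484, 186) = 2; s = 5, t = -13 (check: 484·5 + 186·(-13) = 2).


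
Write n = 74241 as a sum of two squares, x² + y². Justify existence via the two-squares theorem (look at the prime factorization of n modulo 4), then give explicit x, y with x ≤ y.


Step 1: Factor n = 74241 = 3^2 · 73 · 113.
Step 2: Check the mod-4 condition on each prime factor: 3 ≡ 3 (mod 4), exponent 2 (must be even); 73 ≡ 1 (mod 4), exponent 1; 113 ≡ 1 (mod 4), exponent 1.
All primes ≡ 3 (mod 4) appear to even exponent (or don't appear), so by the two-squares theorem n IS expressible as a sum of two squares.
Step 3: Build a representation. Group n = k² · m with k = 3 and m = 73 · 113 = 8249 (a product of primes ≡ 1 (mod 4)); a representation of m scales to one of n via (k·x)² + (k·y)² = k²(x² + y²). Each prime p ≡ 1 (mod 4) is itself a sum of two squares; find a² by testing p − a² for a perfect square:
  73: 73 − 1² = 72, 73 − 2² = 69, 73 − 3² = 64 = 8² ⇒ 73 = 3² + 8².
  113: 113 − 1² = 112, 113 − 2² = 109, 113 − 3² = 104, 113 − 4² = 97, 113 − 5² = 88, 113 − 6² = 77, 113 − 7² = 64 = 8² ⇒ 113 = 7² + 8².
  Combine using the Brahmagupta–Fibonacci identity (a² + b²)(c² + d²) = (ac − bd)² + (ad + bc)² = (ac + bd)² + (ad − bc)²:
  73 · 113 = 8249: from (3² + 8²)(7² + 8²), take (3·7 − 8·8, 3·8 + 8·7) = (21 − 64, 24 + 56) = (-43, 80); dropping signs (only squares matter) gives (43, 80); check 43² + 80² = 1849 + 6400 = 8249 ✓.
  Scale by k = 3: (3·43, 3·80) = (129, 240).
Step 4: Order so x ≤ y and verify: 129² + 240² = 16641 + 57600 = 74241 = n. ✓

n = 74241 = 129² + 240² (one valid representation with x ≤ y).


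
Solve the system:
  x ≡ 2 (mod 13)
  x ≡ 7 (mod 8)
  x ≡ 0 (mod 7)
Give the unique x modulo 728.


Moduli 13, 8, 7 are pairwise coprime; by CRT there is a unique solution modulo M = 13 · 8 · 7 = 728.
Solve pairwise, accumulating the modulus:
  Start with x ≡ 2 (mod 13).
  Combine with x ≡ 7 (mod 8): since gcd(13, 8) = 1, we get a unique residue mod 104.
    Write x = 2 + 13·t and substitute into x ≡ 7 (mod 8): 13·t ≡ 7 − 2 = 5 (mod 8).
    Reduce coefficients mod 8: 5·t ≡ 5 (mod 8).
    The inverse of 5 mod 8 is 5 (since 5·5 = 25 = 3·8 + 1), so t ≡ 5·5 = 25 ≡ 1 (mod 8).
    Then x = 2 + 13·1 = 15, valid modulo lcm(13, 8) = 104: x ≡ 15 (mod 104).
  Combine with x ≡ 0 (mod 7): since gcd(104, 7) = 1, we get a unique residue mod 728.
    Write x = 15 + 104·t and substitute into x ≡ 0 (mod 7): 104·t ≡ 0 − 15 = -15 (mod 7).
    Reduce coefficients mod 7: 6·t ≡ 6 (mod 7).
    The inverse of 6 mod 7 is 6 (since 6·6 = 36 = 5·7 + 1), so t ≡ 6·6 = 36 ≡ 1 (mod 7).
    Then x = 15 + 104·1 = 119, valid modulo lcm(104, 7) = 728: x ≡ 119 (mod 728).
Verify: 119 mod 13 = 2 ✓, 119 mod 8 = 7 ✓, 119 mod 7 = 0 ✓.

x ≡ 119 (mod 728).


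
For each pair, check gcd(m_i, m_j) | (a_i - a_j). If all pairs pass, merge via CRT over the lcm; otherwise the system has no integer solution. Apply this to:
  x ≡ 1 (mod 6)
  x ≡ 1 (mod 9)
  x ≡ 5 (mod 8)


Moduli 6, 9, 8 are not pairwise coprime, so CRT works modulo lcm(m_i) when all pairwise compatibility conditions hold.
Pairwise compatibility: gcd(m_i, m_j) must divide a_i - a_j for every pair.
Merge one congruence at a time:
  Start: x ≡ 1 (mod 6).
  Combine with x ≡ 1 (mod 9): gcd(6, 9) = 3; 1 - 1 = 0, which IS divisible by 3, so compatible.
    Write x = 1 + 6·t and substitute into x ≡ 1 (mod 9): 6·t ≡ 1 − 1 = 0 (mod 9).
    Divide the congruence (and modulus) by g = 3: 2·t ≡ 0 (mod 3).
    The inverse of 2 mod 3 is 2 (since 2·2 = 4 = 1·3 + 1), so t ≡ 2·0 = 0 ≡ 0 (mod 3).
    Then x = 1 + 6·0 = 1, valid modulo lcm(6, 9) = 18: x ≡ 1 (mod 18).
  Combine with x ≡ 5 (mod 8): gcd(18, 8) = 2; 5 - 1 = 4, which IS divisible by 2, so compatible.
    Write x = 1 + 18·t and substitute into x ≡ 5 (mod 8): 18·t ≡ 5 − 1 = 4 (mod 8).
    Divide the congruence (and modulus) by g = 2: 9·t ≡ 2 (mod 4).
    Reduce coefficients mod 4: 1·t ≡ 2 (mod 4).
    So t ≡ 2 (mod 4).
    Then x = 1 + 18·2 = 37, valid modulo lcm(18, 8) = 72: x ≡ 37 (mod 72).
Verify: 37 mod 6 = 1, 37 mod 9 = 1, 37 mod 8 = 5.

x ≡ 37 (mod 72).


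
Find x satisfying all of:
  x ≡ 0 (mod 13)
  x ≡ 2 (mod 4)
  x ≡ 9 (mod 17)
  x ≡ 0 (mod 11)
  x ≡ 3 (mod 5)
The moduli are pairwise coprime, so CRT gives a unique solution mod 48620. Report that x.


Product of moduli M = 13 · 4 · 17 · 11 · 5 = 48620.
Merge one congruence at a time:
  Start: x ≡ 0 (mod 13).
  Combine with x ≡ 2 (mod 4); new modulus lcm = 52.
    Write x = 0 + 13·t and substitute into x ≡ 2 (mod 4): 13·t ≡ 2 − 0 = 2 (mod 4).
    Reduce coefficients mod 4: 1·t ≡ 2 (mod 4).
    So t ≡ 2 (mod 4).
    Then x = 0 + 13·2 = 26, valid modulo lcm(13, 4) = 52: x ≡ 26 (mod 52).
  Combine with x ≡ 9 (mod 17); new modulus lcm = 884.
    Write x = 26 + 52·t and substitute into x ≡ 9 (mod 17): 52·t ≡ 9 − 26 = -17 (mod 17).
    Reduce coefficients mod 17: 1·t ≡ 0 (mod 17).
    So t ≡ 0 (mod 17).
    Then x = 26 + 52·0 = 26, valid modulo lcm(52, 17) = 884: x ≡ 26 (mod 884).
  Combine with x ≡ 0 (mod 11); new modulus lcm = 9724.
    Write x = 26 + 884·t and substitute into x ≡ 0 (mod 11): 884·t ≡ 0 − 26 = -26 (mod 11).
    Reduce coefficients mod 11: 4·t ≡ 7 (mod 11).
    The inverse of 4 mod 11 is 3 (since 4·3 = 12 = 1·11 + 1), so t ≡ 3·7 = 21 ≡ 10 (mod 11).
    Then x = 26 + 884·10 = 8866, valid modulo lcm(884, 11) = 9724: x ≡ 8866 (mod 9724).
  Combine with x ≡ 3 (mod 5); new modulus lcm = 48620.
    Write x = 8866 + 9724·t and substitute into x ≡ 3 (mod 5): 9724·t ≡ 3 − 8866 = -8863 (mod 5).
    Reduce coefficients mod 5: 4·t ≡ 2 (mod 5).
    The inverse of 4 mod 5 is 4 (since 4·4 = 16 = 3·5 + 1), so t ≡ 4·2 = 8 ≡ 3 (mod 5).
    Then x = 8866 + 9724·3 = 38038, valid modulo lcm(9724, 5) = 48620: x ≡ 38038 (mod 48620).
Verify against each original: 38038 mod 13 = 0, 38038 mod 4 = 2, 38038 mod 17 = 9, 38038 mod 11 = 0, 38038 mod 5 = 3.

x ≡ 38038 (mod 48620).


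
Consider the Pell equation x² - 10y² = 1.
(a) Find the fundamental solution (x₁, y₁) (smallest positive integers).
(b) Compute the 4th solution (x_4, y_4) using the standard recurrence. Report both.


Step 1: Find the fundamental solution (x₁, y₁) of x² - 10y² = 1.
  Expand √10 as a continued fraction. a₀ = ⌊√10⌋ = 3; iterate m_{k+1} = d_k·a_k − m_k, d_{k+1} = (10 − m_{k+1}²)/d_k, a_{k+1} = ⌊(a₀ + m_{k+1})/d_{k+1}⌋ (starting m₀ = 0, d₀ = 1), with convergents p_k = a_k·p_{k-1} + p_{k-2}, q_k = a_k·q_{k-1} + q_{k-2} (p₋₁ = 1, q₋₁ = 0):
  k = 0: a₀ = 3; p₀/q₀ = 3/1; p₀² − 10·q₀² = 9 − 10 = -1.
  k = 1: m = 3, d = 1, a = ⌊(3 + 3)/1⌋ = 6; p/q = (6·3 + 1)/(6·1 + 0) = 19/6; p² − 10·q² = 361 − 360 = 1.
  The first convergent with p² − 10·q² = 1 gives the fundamental solution (x₁, y₁) = (19, 6).
Step 2: Apply the recurrence (x_{n+1}, y_{n+1}) = (x₁x_n + 10y₁y_n, x₁y_n + y₁x_n) repeatedly.
  From (x_1, y_1) = (19, 6): x_2 = 19·19 + 10·6·6 = 721; y_2 = 19·6 + 6·19 = 228.
  From (x_2, y_2) = (721, 228): x_3 = 19·721 + 10·6·228 = 27379; y_3 = 19·228 + 6·721 = 8658.
  From (x_3, y_3) = (27379, 8658): x_4 = 19·27379 + 10·6·8658 = 1039681; y_4 = 19·8658 + 6·27379 = 328776.
Step 3: Verify x_4² - 10·y_4² = 1080936581761 - 1080936581760 = 1 (should be 1). ✓

(x_1, y_1) = (19, 6); (x_4, y_4) = (1039681, 328776).


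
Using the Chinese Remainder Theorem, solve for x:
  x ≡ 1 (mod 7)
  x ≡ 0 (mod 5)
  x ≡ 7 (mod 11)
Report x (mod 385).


Moduli 7, 5, 11 are pairwise coprime; by CRT there is a unique solution modulo M = 7 · 5 · 11 = 385.
Solve pairwise, accumulating the modulus:
  Start with x ≡ 1 (mod 7).
  Combine with x ≡ 0 (mod 5): since gcd(7, 5) = 1, we get a unique residue mod 35.
    Write x = 1 + 7·t and substitute into x ≡ 0 (mod 5): 7·t ≡ 0 − 1 = -1 (mod 5).
    Reduce coefficients mod 5: 2·t ≡ 4 (mod 5).
    The inverse of 2 mod 5 is 3 (since 2·3 = 6 = 1·5 + 1), so t ≡ 3·4 = 12 ≡ 2 (mod 5).
    Then x = 1 + 7·2 = 15, valid modulo lcm(7, 5) = 35: x ≡ 15 (mod 35).
  Combine with x ≡ 7 (mod 11): since gcd(35, 11) = 1, we get a unique residue mod 385.
    Write x = 15 + 35·t and substitute into x ≡ 7 (mod 11): 35·t ≡ 7 − 15 = -8 (mod 11).
    Reduce coefficients mod 11: 2·t ≡ 3 (mod 11).
    The inverse of 2 mod 11 is 6 (since 2·6 = 12 = 1·11 + 1), so t ≡ 6·3 = 18 ≡ 7 (mod 11).
    Then x = 15 + 35·7 = 260, valid modulo lcm(35, 11) = 385: x ≡ 260 (mod 385).
Verify: 260 mod 7 = 1 ✓, 260 mod 5 = 0 ✓, 260 mod 11 = 7 ✓.

x ≡ 260 (mod 385).


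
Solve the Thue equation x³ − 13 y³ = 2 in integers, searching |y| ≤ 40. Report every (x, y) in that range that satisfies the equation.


The equation is x³ - 13y³ = 2. For fixed y, x³ = 13·y³ + 2, so a solution requires the RHS to be a perfect cube.
Strategy: iterate y from -40 to 40, compute RHS = 13·y³ + 2, and check whether it is a (positive or negative) perfect cube.
Check small values of y:
  y = 0: RHS = 2 is not a perfect cube.
  y = 1: RHS = 15 is not a perfect cube.
  y = -1: RHS = -11 is not a perfect cube.
  y = 2: RHS = 106 is not a perfect cube.
  y = -2: RHS = -102 is not a perfect cube.
  y = 3: RHS = 353 is not a perfect cube.
  y = -3: RHS = -349 is not a perfect cube.
Continuing the search up to |y| = 40 finds no solutions either.
No (x, y) in the scanned range satisfies the equation.

No integer solutions with |y| ≤ 40.


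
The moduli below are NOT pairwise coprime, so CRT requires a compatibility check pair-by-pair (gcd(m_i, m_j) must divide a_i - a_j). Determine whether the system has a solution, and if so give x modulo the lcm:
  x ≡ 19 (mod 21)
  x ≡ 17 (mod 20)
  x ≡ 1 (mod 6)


Moduli 21, 20, 6 are not pairwise coprime, so CRT works modulo lcm(m_i) when all pairwise compatibility conditions hold.
Pairwise compatibility: gcd(m_i, m_j) must divide a_i - a_j for every pair.
Merge one congruence at a time:
  Start: x ≡ 19 (mod 21).
  Combine with x ≡ 17 (mod 20): gcd(21, 20) = 1; 17 - 19 = -2, which IS divisible by 1, so compatible.
    Write x = 19 + 21·t and substitute into x ≡ 17 (mod 20): 21·t ≡ 17 − 19 = -2 (mod 20).
    Reduce coefficients mod 20: 1·t ≡ 18 (mod 20).
    So t ≡ 18 (mod 20).
    Then x = 19 + 21·18 = 397, valid modulo lcm(21, 20) = 420: x ≡ 397 (mod 420).
  Combine with x ≡ 1 (mod 6): gcd(420, 6) = 6; 1 - 397 = -396, which IS divisible by 6, so compatible.
    Write x = 397 + 420·t and substitute into x ≡ 1 (mod 6): 420·t ≡ 1 − 397 = -396 (mod 6).
    Divide the congruence (and modulus) by g = 6: 70·t ≡ -66 (mod 1).
    Modulo 1 every t works; take t = 0.
    Then x = 397 + 420·0 = 397, valid modulo lcm(420, 6) = 420: x ≡ 397 (mod 420).
Verify: 397 mod 21 = 19, 397 mod 20 = 17, 397 mod 6 = 1.

x ≡ 397 (mod 420).


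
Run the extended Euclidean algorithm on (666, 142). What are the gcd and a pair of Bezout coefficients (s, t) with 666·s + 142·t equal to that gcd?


Euclidean algorithm on (666, 142) — divide until remainder is 0:
  666 = 4 · 142 + 98
  142 = 1 · 98 + 44
  98 = 2 · 44 + 10
  44 = 4 · 10 + 4
  10 = 2 · 4 + 2
  4 = 2 · 2 + 0
gcd(666, 142) = 2.
Track Bezout coefficients alongside the remainders: start with r₀ = 666 = a·1 + b·0 (s = 1, t = 0) and r₁ = 142 = a·0 + b·1 (s = 0, t = 1); each new remainder r_{k+1} = r_{k-1} − q_k·r_k inherits s_{k+1} = s_{k-1} − q_k·s_k, t_{k+1} = t_{k-1} − q_k·t_k, so r_k = a·s_k + b·t_k at every step:
  q = 4: r = 98, s = 1 − 4·0 = 1, t = 0 − 4·1 = -4  (check: 666·1 + 142·(-4) = 98)
  q = 1: r = 44, s = 0 − 1·1 = -1, t = 1 − 1·(-4) = 5  (check: 666·(-1) + 142·5 = 44)
  q = 2: r = 10, s = 1 − 2·(-1) = 3, t = -4 − 2·5 = -14  (check: 666·3 + 142·(-14) = 10)
  q = 4: r = 4, s = -1 − 4·3 = -13, t = 5 − 4·(-14) = 61  (check: 666·(-13) + 142·61 = 4)
  q = 2: r = 2, s = 3 − 2·(-13) = 29, t = -14 − 2·61 = -136  (check: 666·29 + 142·(-136) = 2)
The row with r = 2 (the gcd) gives the Bezout coefficients s = 29, t = -136.
Result: 666 · (29) + 142 · (-136) = 2.

gcd(666, 142) = 2; s = 29, t = -136 (check: 666·29 + 142·(-136) = 2).


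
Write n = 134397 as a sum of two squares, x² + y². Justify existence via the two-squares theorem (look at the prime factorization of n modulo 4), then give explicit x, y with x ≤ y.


Step 1: Factor n = 134397 = 3^2 · 109 · 137.
Step 2: Check the mod-4 condition on each prime factor: 3 ≡ 3 (mod 4), exponent 2 (must be even); 109 ≡ 1 (mod 4), exponent 1; 137 ≡ 1 (mod 4), exponent 1.
All primes ≡ 3 (mod 4) appear to even exponent (or don't appear), so by the two-squares theorem n IS expressible as a sum of two squares.
Step 3: Build a representation. Group n = k² · m with k = 3 and m = 109 · 137 = 14933 (a product of primes ≡ 1 (mod 4)); a representation of m scales to one of n via (k·x)² + (k·y)² = k²(x² + y²). Each prime p ≡ 1 (mod 4) is itself a sum of two squares; find a² by testing p − a² for a perfect square:
  109: 109 − 1² = 108, 109 − 2² = 105, 109 − 3² = 100 = 10² ⇒ 109 = 3² + 10².
  137: 137 − 1² = 136, 137 − 2² = 133, 137 − 3² = 128, 137 − 4² = 121 = 11² ⇒ 137 = 4² + 11².
  Combine using the Brahmagupta–Fibonacci identity (a² + b²)(c² + d²) = (ac − bd)² + (ad + bc)² = (ac + bd)² + (ad − bc)²:
  109 · 137 = 14933: from (3² + 10²)(4² + 11²), take (3·4 − 10·11, 3·11 + 10·4) = (12 − 110, 33 + 40) = (-98, 73); dropping signs (only squares matter) gives (98, 73); check 98² + 73² = 9604 + 5329 = 14933 ✓.
  Scale by k = 3: (3·98, 3·73) = (294, 219).
Step 4: Order so x ≤ y and verify: 219² + 294² = 47961 + 86436 = 134397 = n. ✓

n = 134397 = 219² + 294² (one valid representation with x ≤ y).


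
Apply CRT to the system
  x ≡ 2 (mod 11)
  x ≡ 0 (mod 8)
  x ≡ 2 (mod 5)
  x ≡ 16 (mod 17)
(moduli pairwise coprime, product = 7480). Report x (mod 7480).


Product of moduli M = 11 · 8 · 5 · 17 = 7480.
Merge one congruence at a time:
  Start: x ≡ 2 (mod 11).
  Combine with x ≡ 0 (mod 8); new modulus lcm = 88.
    Write x = 2 + 11·t and substitute into x ≡ 0 (mod 8): 11·t ≡ 0 − 2 = -2 (mod 8).
    Reduce coefficients mod 8: 3·t ≡ 6 (mod 8).
    The inverse of 3 mod 8 is 3 (since 3·3 = 9 = 1·8 + 1), so t ≡ 3·6 = 18 ≡ 2 (mod 8).
    Then x = 2 + 11·2 = 24, valid modulo lcm(11, 8) = 88: x ≡ 24 (mod 88).
  Combine with x ≡ 2 (mod 5); new modulus lcm = 440.
    Write x = 24 + 88·t and substitute into x ≡ 2 (mod 5): 88·t ≡ 2 − 24 = -22 (mod 5).
    Reduce coefficients mod 5: 3·t ≡ 3 (mod 5).
    The inverse of 3 mod 5 is 2 (since 3·2 = 6 = 1·5 + 1), so t ≡ 2·3 = 6 ≡ 1 (mod 5).
    Then x = 24 + 88·1 = 112, valid modulo lcm(88, 5) = 440: x ≡ 112 (mod 440).
  Combine with x ≡ 16 (mod 17); new modulus lcm = 7480.
    Write x = 112 + 440·t and substitute into x ≡ 16 (mod 17): 440·t ≡ 16 − 112 = -96 (mod 17).
    Reduce coefficients mod 17: 15·t ≡ 6 (mod 17).
    The inverse of 15 mod 17 is 8 (since 15·8 = 120 = 7·17 + 1), so t ≡ 8·6 = 48 ≡ 14 (mod 17).
    Then x = 112 + 440·14 = 6272, valid modulo lcm(440, 17) = 7480: x ≡ 6272 (mod 7480).
Verify against each original: 6272 mod 11 = 2, 6272 mod 8 = 0, 6272 mod 5 = 2, 6272 mod 17 = 16.

x ≡ 6272 (mod 7480).


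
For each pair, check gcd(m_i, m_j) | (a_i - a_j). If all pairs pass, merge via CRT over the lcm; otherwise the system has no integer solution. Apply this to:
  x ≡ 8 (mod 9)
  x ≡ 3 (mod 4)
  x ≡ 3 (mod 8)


Moduli 9, 4, 8 are not pairwise coprime, so CRT works modulo lcm(m_i) when all pairwise compatibility conditions hold.
Pairwise compatibility: gcd(m_i, m_j) must divide a_i - a_j for every pair.
Merge one congruence at a time:
  Start: x ≡ 8 (mod 9).
  Combine with x ≡ 3 (mod 4): gcd(9, 4) = 1; 3 - 8 = -5, which IS divisible by 1, so compatible.
    Write x = 8 + 9·t and substitute into x ≡ 3 (mod 4): 9·t ≡ 3 − 8 = -5 (mod 4).
    Reduce coefficients mod 4: 1·t ≡ 3 (mod 4).
    So t ≡ 3 (mod 4).
    Then x = 8 + 9·3 = 35, valid modulo lcm(9, 4) = 36: x ≡ 35 (mod 36).
  Combine with x ≡ 3 (mod 8): gcd(36, 8) = 4; 3 - 35 = -32, which IS divisible by 4, so compatible.
    Write x = 35 + 36·t and substitute into x ≡ 3 (mod 8): 36·t ≡ 3 − 35 = -32 (mod 8).
    Divide the congruence (and modulus) by g = 4: 9·t ≡ -8 (mod 2).
    Reduce coefficients mod 2: 1·t ≡ 0 (mod 2).
    So t ≡ 0 (mod 2).
    Then x = 35 + 36·0 = 35, valid modulo lcm(36, 8) = 72: x ≡ 35 (mod 72).
Verify: 35 mod 9 = 8, 35 mod 4 = 3, 35 mod 8 = 3.

x ≡ 35 (mod 72).


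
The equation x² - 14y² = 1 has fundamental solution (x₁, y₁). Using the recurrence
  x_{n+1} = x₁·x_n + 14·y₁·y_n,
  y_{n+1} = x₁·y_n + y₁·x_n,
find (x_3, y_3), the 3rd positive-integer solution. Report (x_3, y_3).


Step 1: Find the fundamental solution (x₁, y₁) of x² - 14y² = 1.
  Expand √14 as a continued fraction. a₀ = ⌊√14⌋ = 3; iterate m_{k+1} = d_k·a_k − m_k, d_{k+1} = (14 − m_{k+1}²)/d_k, a_{k+1} = ⌊(a₀ + m_{k+1})/d_{k+1}⌋ (starting m₀ = 0, d₀ = 1), with convergents p_k = a_k·p_{k-1} + p_{k-2}, q_k = a_k·q_{k-1} + q_{k-2} (p₋₁ = 1, q₋₁ = 0):
  k = 0: a₀ = 3; p₀/q₀ = 3/1; p₀² − 14·q₀² = 9 − 14 = -5.
  k = 1: m = 3, d = 5, a = ⌊(3 + 3)/5⌋ = 1; p/q = (1·3 + 1)/(1·1 + 0) = 4/1; p² − 14·q² = 16 − 14 = 2.
  k = 2: m = 2, d = 2, a = ⌊(3 + 2)/2⌋ = 2; p/q = (2·4 + 3)/(2·1 + 1) = 11/3; p² − 14·q² = 121 − 126 = -5.
  k = 3: m = 2, d = 5, a = ⌊(3 + 2)/5⌋ = 1; p/q = (1·11 + 4)/(1·3 + 1) = 15/4; p² − 14·q² = 225 − 224 = 1.
  The first convergent with p² − 14·q² = 1 gives the fundamental solution (x₁, y₁) = (15, 4).
Step 2: Apply the recurrence (x_{n+1}, y_{n+1}) = (x₁x_n + 14y₁y_n, x₁y_n + y₁x_n) repeatedly.
  From (x_1, y_1) = (15, 4): x_2 = 15·15 + 14·4·4 = 449; y_2 = 15·4 + 4·15 = 120.
  From (x_2, y_2) = (449, 120): x_3 = 15·449 + 14·4·120 = 13455; y_3 = 15·120 + 4·449 = 3596.
Step 3: Verify x_3² - 14·y_3² = 181037025 - 181037024 = 1 (should be 1). ✓

(x_1, y_1) = (15, 4); (x_3, y_3) = (13455, 3596).


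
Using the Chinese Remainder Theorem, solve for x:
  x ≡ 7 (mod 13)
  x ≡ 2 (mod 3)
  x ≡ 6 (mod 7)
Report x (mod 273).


Moduli 13, 3, 7 are pairwise coprime; by CRT there is a unique solution modulo M = 13 · 3 · 7 = 273.
Solve pairwise, accumulating the modulus:
  Start with x ≡ 7 (mod 13).
  Combine with x ≡ 2 (mod 3): since gcd(13, 3) = 1, we get a unique residue mod 39.
    Write x = 7 + 13·t and substitute into x ≡ 2 (mod 3): 13·t ≡ 2 − 7 = -5 (mod 3).
    Reduce coefficients mod 3: 1·t ≡ 1 (mod 3).
    So t ≡ 1 (mod 3).
    Then x = 7 + 13·1 = 20, valid modulo lcm(13, 3) = 39: x ≡ 20 (mod 39).
  Combine with x ≡ 6 (mod 7): since gcd(39, 7) = 1, we get a unique residue mod 273.
    Write x = 20 + 39·t and substitute into x ≡ 6 (mod 7): 39·t ≡ 6 − 20 = -14 (mod 7).
    Reduce coefficients mod 7: 4·t ≡ 0 (mod 7).
    The inverse of 4 mod 7 is 2 (since 4·2 = 8 = 1·7 + 1), so t ≡ 2·0 = 0 ≡ 0 (mod 7).
    Then x = 20 + 39·0 = 20, valid modulo lcm(39, 7) = 273: x ≡ 20 (mod 273).
Verify: 20 mod 13 = 7 ✓, 20 mod 3 = 2 ✓, 20 mod 7 = 6 ✓.

x ≡ 20 (mod 273).


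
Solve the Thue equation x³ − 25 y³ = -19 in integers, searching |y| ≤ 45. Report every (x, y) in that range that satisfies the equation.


The equation is x³ - 25y³ = -19. For fixed y, x³ = 25·y³ − 19, so a solution requires the RHS to be a perfect cube.
Strategy: iterate y from -45 to 45, compute RHS = 25·y³ − 19, and check whether it is a (positive or negative) perfect cube.
Check small values of y:
  y = 0: RHS = -19 is not a perfect cube.
  y = 1: RHS = 6 is not a perfect cube.
  y = -1: RHS = -44 is not a perfect cube.
  y = 2: RHS = 181 is not a perfect cube.
  y = -2: RHS = -219 is not a perfect cube.
  y = 3: RHS = 656 is not a perfect cube.
  y = -3: RHS = -694 is not a perfect cube.
Continuing the search up to |y| = 45 finds no solutions either.
No (x, y) in the scanned range satisfies the equation.

No integer solutions with |y| ≤ 45.
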